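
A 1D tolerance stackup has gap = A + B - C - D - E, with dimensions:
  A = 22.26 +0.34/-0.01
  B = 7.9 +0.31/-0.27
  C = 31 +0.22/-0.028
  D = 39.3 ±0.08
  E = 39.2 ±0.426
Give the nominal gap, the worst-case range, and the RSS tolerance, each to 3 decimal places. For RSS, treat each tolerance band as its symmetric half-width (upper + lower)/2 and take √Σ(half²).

Stack each dimension's contribution:
  +A: nom +22.260 → Σnom=22.260; wc +0.340/-0.010 → slack +0.340/-0.010; half-tol=0.175, Σhalf²=0.030625
  +B: nom +7.900 → Σnom=30.160; wc +0.310/-0.270 → slack +0.650/-0.280; half-tol=0.290, Σhalf²=0.114725
  -C: nom -31.000 → Σnom=-0.840; wc +0.028/-0.220 → slack +0.678/-0.500; half-tol=0.124, Σhalf²=0.130101
  -D: nom -39.300 → Σnom=-40.140; wc +0.080/-0.080 → slack +0.758/-0.580; half-tol=0.080, Σhalf²=0.136501
  -E: nom -39.200 → Σnom=-79.340; wc +0.426/-0.426 → slack +1.184/-1.006; half-tol=0.426, Σhalf²=0.317977
Nominal = -79.340. Worst-case = [-79.340 - 1.006, -79.340 + 1.184] = [-80.346, -78.156]. RSS = √0.317977 = 0.564.

nominal=-79.340 wc=[-80.346,-78.156] rss=0.564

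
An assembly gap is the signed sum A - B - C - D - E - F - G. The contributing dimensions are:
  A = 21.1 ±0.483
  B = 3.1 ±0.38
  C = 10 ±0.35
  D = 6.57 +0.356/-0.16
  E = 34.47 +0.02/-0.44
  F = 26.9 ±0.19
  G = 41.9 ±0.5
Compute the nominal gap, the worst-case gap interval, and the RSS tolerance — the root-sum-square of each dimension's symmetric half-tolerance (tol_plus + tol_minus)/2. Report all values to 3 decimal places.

nominal=-101.840 wc=[-104.119,-99.337] rss=0.952

Stack each dimension's contribution:
  +A: nom +21.100 → Σnom=21.100; wc +0.483/-0.483 → slack +0.483/-0.483; half-tol=0.483, Σhalf²=0.233289
  -B: nom -3.100 → Σnom=18.000; wc +0.380/-0.380 → slack +0.863/-0.863; half-tol=0.380, Σhalf²=0.377689
  -C: nom -10.000 → Σnom=8.000; wc +0.350/-0.350 → slack +1.213/-1.213; half-tol=0.350, Σhalf²=0.500189
  -D: nom -6.570 → Σnom=1.430; wc +0.160/-0.356 → slack +1.373/-1.569; half-tol=0.258, Σhalf²=0.566753
  -E: nom -34.470 → Σnom=-33.040; wc +0.440/-0.020 → slack +1.813/-1.589; half-tol=0.230, Σhalf²=0.619653
  -F: nom -26.900 → Σnom=-59.940; wc +0.190/-0.190 → slack +2.003/-1.779; half-tol=0.190, Σhalf²=0.655753
  -G: nom -41.900 → Σnom=-101.840; wc +0.500/-0.500 → slack +2.503/-2.279; half-tol=0.500, Σhalf²=0.905753
Nominal = -101.840. Worst-case = [-101.840 - 2.279, -101.840 + 2.503] = [-104.119, -99.337]. RSS = √0.905753 = 0.952.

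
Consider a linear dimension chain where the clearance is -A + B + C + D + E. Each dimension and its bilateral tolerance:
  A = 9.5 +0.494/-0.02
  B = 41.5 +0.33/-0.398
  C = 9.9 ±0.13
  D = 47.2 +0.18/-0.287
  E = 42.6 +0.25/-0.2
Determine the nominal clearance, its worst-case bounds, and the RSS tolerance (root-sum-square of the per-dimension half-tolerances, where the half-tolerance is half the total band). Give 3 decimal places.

Stack each dimension's contribution:
  -A: nom -9.500 → Σnom=-9.500; wc +0.020/-0.494 → slack +0.020/-0.494; half-tol=0.257, Σhalf²=0.066049
  +B: nom +41.500 → Σnom=32.000; wc +0.330/-0.398 → slack +0.350/-0.892; half-tol=0.364, Σhalf²=0.198545
  +C: nom +9.900 → Σnom=41.900; wc +0.130/-0.130 → slack +0.480/-1.022; half-tol=0.130, Σhalf²=0.215445
  +D: nom +47.200 → Σnom=89.100; wc +0.180/-0.287 → slack +0.660/-1.309; half-tol=0.233, Σhalf²=0.269967
  +E: nom +42.600 → Σnom=131.700; wc +0.250/-0.200 → slack +0.910/-1.509; half-tol=0.225, Σhalf²=0.320592
Nominal = 131.700. Worst-case = [131.700 - 1.509, 131.700 + 0.910] = [130.191, 132.610]. RSS = √0.320592 = 0.566.

nominal=131.700 wc=[130.191,132.610] rss=0.566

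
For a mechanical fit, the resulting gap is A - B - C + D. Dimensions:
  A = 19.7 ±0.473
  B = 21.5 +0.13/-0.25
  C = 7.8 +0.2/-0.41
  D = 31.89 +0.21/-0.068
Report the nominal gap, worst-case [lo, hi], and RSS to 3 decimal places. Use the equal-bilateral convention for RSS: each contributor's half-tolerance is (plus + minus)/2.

Stack each dimension's contribution:
  +A: nom +19.700 → Σnom=19.700; wc +0.473/-0.473 → slack +0.473/-0.473; half-tol=0.473, Σhalf²=0.223729
  -B: nom -21.500 → Σnom=-1.800; wc +0.250/-0.130 → slack +0.723/-0.603; half-tol=0.190, Σhalf²=0.259829
  -C: nom -7.800 → Σnom=-9.600; wc +0.410/-0.200 → slack +1.133/-0.803; half-tol=0.305, Σhalf²=0.352854
  +D: nom +31.890 → Σnom=22.290; wc +0.210/-0.068 → slack +1.343/-0.871; half-tol=0.139, Σhalf²=0.372175
Nominal = 22.290. Worst-case = [22.290 - 0.871, 22.290 + 1.343] = [21.419, 23.633]. RSS = √0.372175 = 0.610.

nominal=22.290 wc=[21.419,23.633] rss=0.610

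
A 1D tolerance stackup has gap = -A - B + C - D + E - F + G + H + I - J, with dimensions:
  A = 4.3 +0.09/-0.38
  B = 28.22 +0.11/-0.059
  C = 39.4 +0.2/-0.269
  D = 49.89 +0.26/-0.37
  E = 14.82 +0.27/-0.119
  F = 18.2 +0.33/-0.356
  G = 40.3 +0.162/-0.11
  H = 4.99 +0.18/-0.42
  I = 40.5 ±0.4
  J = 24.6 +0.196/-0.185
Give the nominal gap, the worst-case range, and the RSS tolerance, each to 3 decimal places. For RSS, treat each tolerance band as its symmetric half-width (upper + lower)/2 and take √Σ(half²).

nominal=14.800 wc=[12.496,17.362] rss=0.823

Stack each dimension's contribution:
  -A: nom -4.300 → Σnom=-4.300; wc +0.380/-0.090 → slack +0.380/-0.090; half-tol=0.235, Σhalf²=0.055225
  -B: nom -28.220 → Σnom=-32.520; wc +0.059/-0.110 → slack +0.439/-0.200; half-tol=0.084, Σhalf²=0.062365
  +C: nom +39.400 → Σnom=6.880; wc +0.200/-0.269 → slack +0.639/-0.469; half-tol=0.235, Σhalf²=0.117356
  -D: nom -49.890 → Σnom=-43.010; wc +0.370/-0.260 → slack +1.009/-0.729; half-tol=0.315, Σhalf²=0.216581
  +E: nom +14.820 → Σnom=-28.190; wc +0.270/-0.119 → slack +1.279/-0.848; half-tol=0.195, Σhalf²=0.254411
  -F: nom -18.200 → Σnom=-46.390; wc +0.356/-0.330 → slack +1.635/-1.178; half-tol=0.343, Σhalf²=0.372060
  +G: nom +40.300 → Σnom=-6.090; wc +0.162/-0.110 → slack +1.797/-1.288; half-tol=0.136, Σhalf²=0.390556
  +H: nom +4.990 → Σnom=-1.100; wc +0.180/-0.420 → slack +1.977/-1.708; half-tol=0.300, Σhalf²=0.480556
  +I: nom +40.500 → Σnom=39.400; wc +0.400/-0.400 → slack +2.377/-2.108; half-tol=0.400, Σhalf²=0.640556
  -J: nom -24.600 → Σnom=14.800; wc +0.185/-0.196 → slack +2.562/-2.304; half-tol=0.191, Σhalf²=0.676846
Nominal = 14.800. Worst-case = [14.800 - 2.304, 14.800 + 2.562] = [12.496, 17.362]. RSS = √0.676846 = 0.823.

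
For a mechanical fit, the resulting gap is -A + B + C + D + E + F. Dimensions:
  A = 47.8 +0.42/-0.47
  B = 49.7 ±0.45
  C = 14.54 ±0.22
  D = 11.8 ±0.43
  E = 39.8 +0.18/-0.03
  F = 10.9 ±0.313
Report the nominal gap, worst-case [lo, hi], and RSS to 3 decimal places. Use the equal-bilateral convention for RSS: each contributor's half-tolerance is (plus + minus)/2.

Stack each dimension's contribution:
  -A: nom -47.800 → Σnom=-47.800; wc +0.470/-0.420 → slack +0.470/-0.420; half-tol=0.445, Σhalf²=0.198025
  +B: nom +49.700 → Σnom=1.900; wc +0.450/-0.450 → slack +0.920/-0.870; half-tol=0.450, Σhalf²=0.400525
  +C: nom +14.540 → Σnom=16.440; wc +0.220/-0.220 → slack +1.140/-1.090; half-tol=0.220, Σhalf²=0.448925
  +D: nom +11.800 → Σnom=28.240; wc +0.430/-0.430 → slack +1.570/-1.520; half-tol=0.430, Σhalf²=0.633825
  +E: nom +39.800 → Σnom=68.040; wc +0.180/-0.030 → slack +1.750/-1.550; half-tol=0.105, Σhalf²=0.644850
  +F: nom +10.900 → Σnom=78.940; wc +0.313/-0.313 → slack +2.063/-1.863; half-tol=0.313, Σhalf²=0.742819
Nominal = 78.940. Worst-case = [78.940 - 1.863, 78.940 + 2.063] = [77.077, 81.003]. RSS = √0.742819 = 0.862.

nominal=78.940 wc=[77.077,81.003] rss=0.862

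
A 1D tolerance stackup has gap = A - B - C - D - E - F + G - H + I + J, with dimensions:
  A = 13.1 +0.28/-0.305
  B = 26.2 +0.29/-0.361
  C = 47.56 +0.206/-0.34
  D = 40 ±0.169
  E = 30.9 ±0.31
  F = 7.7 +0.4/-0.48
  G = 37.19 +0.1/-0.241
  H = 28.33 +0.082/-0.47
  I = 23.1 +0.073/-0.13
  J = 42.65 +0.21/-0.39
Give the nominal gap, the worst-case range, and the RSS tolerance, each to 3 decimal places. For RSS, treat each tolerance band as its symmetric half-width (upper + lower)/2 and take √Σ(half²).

Stack each dimension's contribution:
  +A: nom +13.100 → Σnom=13.100; wc +0.280/-0.305 → slack +0.280/-0.305; half-tol=0.292, Σhalf²=0.085556
  -B: nom -26.200 → Σnom=-13.100; wc +0.361/-0.290 → slack +0.641/-0.595; half-tol=0.326, Σhalf²=0.191506
  -C: nom -47.560 → Σnom=-60.660; wc +0.340/-0.206 → slack +0.981/-0.801; half-tol=0.273, Σhalf²=0.266035
  -D: nom -40.000 → Σnom=-100.660; wc +0.169/-0.169 → slack +1.150/-0.970; half-tol=0.169, Σhalf²=0.294596
  -E: nom -30.900 → Σnom=-131.560; wc +0.310/-0.310 → slack +1.460/-1.280; half-tol=0.310, Σhalf²=0.390697
  -F: nom -7.700 → Σnom=-139.260; wc +0.480/-0.400 → slack +1.940/-1.680; half-tol=0.440, Σhalf²=0.584296
  +G: nom +37.190 → Σnom=-102.070; wc +0.100/-0.241 → slack +2.040/-1.921; half-tol=0.170, Σhalf²=0.613367
  -H: nom -28.330 → Σnom=-130.400; wc +0.470/-0.082 → slack +2.510/-2.003; half-tol=0.276, Σhalf²=0.689543
  +I: nom +23.100 → Σnom=-107.300; wc +0.073/-0.130 → slack +2.583/-2.133; half-tol=0.102, Σhalf²=0.699845
  +J: nom +42.650 → Σnom=-64.650; wc +0.210/-0.390 → slack +2.793/-2.523; half-tol=0.300, Σhalf²=0.789845
Nominal = -64.650. Worst-case = [-64.650 - 2.523, -64.650 + 2.793] = [-67.173, -61.857]. RSS = √0.789845 = 0.889.

nominal=-64.650 wc=[-67.173,-61.857] rss=0.889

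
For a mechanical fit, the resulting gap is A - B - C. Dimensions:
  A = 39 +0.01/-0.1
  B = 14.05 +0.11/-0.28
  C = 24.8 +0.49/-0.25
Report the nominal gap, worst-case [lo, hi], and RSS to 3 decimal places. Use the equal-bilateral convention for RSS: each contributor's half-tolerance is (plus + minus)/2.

Stack each dimension's contribution:
  +A: nom +39.000 → Σnom=39.000; wc +0.010/-0.100 → slack +0.010/-0.100; half-tol=0.055, Σhalf²=0.003025
  -B: nom -14.050 → Σnom=24.950; wc +0.280/-0.110 → slack +0.290/-0.210; half-tol=0.195, Σhalf²=0.041050
  -C: nom -24.800 → Σnom=0.150; wc +0.250/-0.490 → slack +0.540/-0.700; half-tol=0.370, Σhalf²=0.177950
Nominal = 0.150. Worst-case = [0.150 - 0.700, 0.150 + 0.540] = [-0.550, 0.690]. RSS = √0.177950 = 0.422.

nominal=0.150 wc=[-0.550,0.690] rss=0.422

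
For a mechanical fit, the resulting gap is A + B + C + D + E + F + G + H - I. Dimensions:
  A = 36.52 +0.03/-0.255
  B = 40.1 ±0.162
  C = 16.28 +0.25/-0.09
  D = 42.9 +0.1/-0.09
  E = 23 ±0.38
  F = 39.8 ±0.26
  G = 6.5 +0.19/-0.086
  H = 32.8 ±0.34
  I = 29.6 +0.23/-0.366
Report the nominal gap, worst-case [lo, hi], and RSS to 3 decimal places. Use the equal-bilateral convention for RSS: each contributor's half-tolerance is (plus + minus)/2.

nominal=208.300 wc=[206.407,210.378] rss=0.721

Stack each dimension's contribution:
  +A: nom +36.520 → Σnom=36.520; wc +0.030/-0.255 → slack +0.030/-0.255; half-tol=0.143, Σhalf²=0.020306
  +B: nom +40.100 → Σnom=76.620; wc +0.162/-0.162 → slack +0.192/-0.417; half-tol=0.162, Σhalf²=0.046550
  +C: nom +16.280 → Σnom=92.900; wc +0.250/-0.090 → slack +0.442/-0.507; half-tol=0.170, Σhalf²=0.075450
  +D: nom +42.900 → Σnom=135.800; wc +0.100/-0.090 → slack +0.542/-0.597; half-tol=0.095, Σhalf²=0.084475
  +E: nom +23.000 → Σnom=158.800; wc +0.380/-0.380 → slack +0.922/-0.977; half-tol=0.380, Σhalf²=0.228875
  +F: nom +39.800 → Σnom=198.600; wc +0.260/-0.260 → slack +1.182/-1.237; half-tol=0.260, Σhalf²=0.296475
  +G: nom +6.500 → Σnom=205.100; wc +0.190/-0.086 → slack +1.372/-1.323; half-tol=0.138, Σhalf²=0.315519
  +H: nom +32.800 → Σnom=237.900; wc +0.340/-0.340 → slack +1.712/-1.663; half-tol=0.340, Σhalf²=0.431119
  -I: nom -29.600 → Σnom=208.300; wc +0.366/-0.230 → slack +2.078/-1.893; half-tol=0.298, Σhalf²=0.519923
Nominal = 208.300. Worst-case = [208.300 - 1.893, 208.300 + 2.078] = [206.407, 210.378]. RSS = √0.519923 = 0.721.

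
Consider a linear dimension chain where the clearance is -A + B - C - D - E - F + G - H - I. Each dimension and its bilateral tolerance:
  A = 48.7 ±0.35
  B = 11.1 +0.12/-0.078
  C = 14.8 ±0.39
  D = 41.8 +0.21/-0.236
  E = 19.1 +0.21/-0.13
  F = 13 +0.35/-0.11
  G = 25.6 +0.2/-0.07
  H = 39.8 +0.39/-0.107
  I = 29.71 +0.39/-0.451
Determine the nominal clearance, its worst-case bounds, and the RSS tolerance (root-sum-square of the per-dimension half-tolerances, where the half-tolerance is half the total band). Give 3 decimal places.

nominal=-170.210 wc=[-172.648,-168.116] rss=0.820

Stack each dimension's contribution:
  -A: nom -48.700 → Σnom=-48.700; wc +0.350/-0.350 → slack +0.350/-0.350; half-tol=0.350, Σhalf²=0.122500
  +B: nom +11.100 → Σnom=-37.600; wc +0.120/-0.078 → slack +0.470/-0.428; half-tol=0.099, Σhalf²=0.132301
  -C: nom -14.800 → Σnom=-52.400; wc +0.390/-0.390 → slack +0.860/-0.818; half-tol=0.390, Σhalf²=0.284401
  -D: nom -41.800 → Σnom=-94.200; wc +0.236/-0.210 → slack +1.096/-1.028; half-tol=0.223, Σhalf²=0.334130
  -E: nom -19.100 → Σnom=-113.300; wc +0.130/-0.210 → slack +1.226/-1.238; half-tol=0.170, Σhalf²=0.363030
  -F: nom -13.000 → Σnom=-126.300; wc +0.110/-0.350 → slack +1.336/-1.588; half-tol=0.230, Σhalf²=0.415930
  +G: nom +25.600 → Σnom=-100.700; wc +0.200/-0.070 → slack +1.536/-1.658; half-tol=0.135, Σhalf²=0.434155
  -H: nom -39.800 → Σnom=-140.500; wc +0.107/-0.390 → slack +1.643/-2.048; half-tol=0.248, Σhalf²=0.495907
  -I: nom -29.710 → Σnom=-170.210; wc +0.451/-0.390 → slack +2.094/-2.438; half-tol=0.420, Σhalf²=0.672727
Nominal = -170.210. Worst-case = [-170.210 - 2.438, -170.210 + 2.094] = [-172.648, -168.116]. RSS = √0.672727 = 0.820.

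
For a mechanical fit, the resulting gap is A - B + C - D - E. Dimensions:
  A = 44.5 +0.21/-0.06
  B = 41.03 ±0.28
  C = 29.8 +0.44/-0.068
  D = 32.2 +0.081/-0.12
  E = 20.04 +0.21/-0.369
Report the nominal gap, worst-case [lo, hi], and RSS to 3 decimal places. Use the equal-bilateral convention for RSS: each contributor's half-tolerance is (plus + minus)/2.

Stack each dimension's contribution:
  +A: nom +44.500 → Σnom=44.500; wc +0.210/-0.060 → slack +0.210/-0.060; half-tol=0.135, Σhalf²=0.018225
  -B: nom -41.030 → Σnom=3.470; wc +0.280/-0.280 → slack +0.490/-0.340; half-tol=0.280, Σhalf²=0.096625
  +C: nom +29.800 → Σnom=33.270; wc +0.440/-0.068 → slack +0.930/-0.408; half-tol=0.254, Σhalf²=0.161141
  -D: nom -32.200 → Σnom=1.070; wc +0.120/-0.081 → slack +1.050/-0.489; half-tol=0.101, Σhalf²=0.171241
  -E: nom -20.040 → Σnom=-18.970; wc +0.369/-0.210 → slack +1.419/-0.699; half-tol=0.289, Σhalf²=0.255052
Nominal = -18.970. Worst-case = [-18.970 - 0.699, -18.970 + 1.419] = [-19.669, -17.551]. RSS = √0.255052 = 0.505.

nominal=-18.970 wc=[-19.669,-17.551] rss=0.505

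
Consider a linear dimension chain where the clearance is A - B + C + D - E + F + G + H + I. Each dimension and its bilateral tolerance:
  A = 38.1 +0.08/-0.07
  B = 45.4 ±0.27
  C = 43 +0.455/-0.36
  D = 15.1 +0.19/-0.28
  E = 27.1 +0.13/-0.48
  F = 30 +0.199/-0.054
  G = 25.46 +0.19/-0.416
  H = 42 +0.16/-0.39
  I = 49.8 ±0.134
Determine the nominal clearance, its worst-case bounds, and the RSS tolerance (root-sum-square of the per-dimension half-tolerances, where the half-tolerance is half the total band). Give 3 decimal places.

nominal=170.960 wc=[168.856,173.118] rss=0.771

Stack each dimension's contribution:
  +A: nom +38.100 → Σnom=38.100; wc +0.080/-0.070 → slack +0.080/-0.070; half-tol=0.075, Σhalf²=0.005625
  -B: nom -45.400 → Σnom=-7.300; wc +0.270/-0.270 → slack +0.350/-0.340; half-tol=0.270, Σhalf²=0.078525
  +C: nom +43.000 → Σnom=35.700; wc +0.455/-0.360 → slack +0.805/-0.700; half-tol=0.407, Σhalf²=0.244581
  +D: nom +15.100 → Σnom=50.800; wc +0.190/-0.280 → slack +0.995/-0.980; half-tol=0.235, Σhalf²=0.299806
  -E: nom -27.100 → Σnom=23.700; wc +0.480/-0.130 → slack +1.475/-1.110; half-tol=0.305, Σhalf²=0.392831
  +F: nom +30.000 → Σnom=53.700; wc +0.199/-0.054 → slack +1.674/-1.164; half-tol=0.127, Σhalf²=0.408833
  +G: nom +25.460 → Σnom=79.160; wc +0.190/-0.416 → slack +1.864/-1.580; half-tol=0.303, Σhalf²=0.500642
  +H: nom +42.000 → Σnom=121.160; wc +0.160/-0.390 → slack +2.024/-1.970; half-tol=0.275, Σhalf²=0.576268
  +I: nom +49.800 → Σnom=170.960; wc +0.134/-0.134 → slack +2.158/-2.104; half-tol=0.134, Σhalf²=0.594224
Nominal = 170.960. Worst-case = [170.960 - 2.104, 170.960 + 2.158] = [168.856, 173.118]. RSS = √0.594224 = 0.771.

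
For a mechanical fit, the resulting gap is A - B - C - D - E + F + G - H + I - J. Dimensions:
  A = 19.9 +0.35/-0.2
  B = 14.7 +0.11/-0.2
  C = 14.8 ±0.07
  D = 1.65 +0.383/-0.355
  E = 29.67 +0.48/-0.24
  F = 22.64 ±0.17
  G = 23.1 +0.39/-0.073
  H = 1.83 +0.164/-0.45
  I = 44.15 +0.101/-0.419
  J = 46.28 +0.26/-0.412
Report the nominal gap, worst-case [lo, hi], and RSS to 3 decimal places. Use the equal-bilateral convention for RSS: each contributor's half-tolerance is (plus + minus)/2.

Stack each dimension's contribution:
  +A: nom +19.900 → Σnom=19.900; wc +0.350/-0.200 → slack +0.350/-0.200; half-tol=0.275, Σhalf²=0.075625
  -B: nom -14.700 → Σnom=5.200; wc +0.200/-0.110 → slack +0.550/-0.310; half-tol=0.155, Σhalf²=0.099650
  -C: nom -14.800 → Σnom=-9.600; wc +0.070/-0.070 → slack +0.620/-0.380; half-tol=0.070, Σhalf²=0.104550
  -D: nom -1.650 → Σnom=-11.250; wc +0.355/-0.383 → slack +0.975/-0.763; half-tol=0.369, Σhalf²=0.240711
  -E: nom -29.670 → Σnom=-40.920; wc +0.240/-0.480 → slack +1.215/-1.243; half-tol=0.360, Σhalf²=0.370311
  +F: nom +22.640 → Σnom=-18.280; wc +0.170/-0.170 → slack +1.385/-1.413; half-tol=0.170, Σhalf²=0.399211
  +G: nom +23.100 → Σnom=4.820; wc +0.390/-0.073 → slack +1.775/-1.486; half-tol=0.232, Σhalf²=0.452803
  -H: nom -1.830 → Σnom=2.990; wc +0.450/-0.164 → slack +2.225/-1.650; half-tol=0.307, Σhalf²=0.547052
  +I: nom +44.150 → Σnom=47.140; wc +0.101/-0.419 → slack +2.326/-2.069; half-tol=0.260, Σhalf²=0.614652
  -J: nom -46.280 → Σnom=0.860; wc +0.412/-0.260 → slack +2.738/-2.329; half-tol=0.336, Σhalf²=0.727548
Nominal = 0.860. Worst-case = [0.860 - 2.329, 0.860 + 2.738] = [-1.469, 3.598]. RSS = √0.727548 = 0.853.

nominal=0.860 wc=[-1.469,3.598] rss=0.853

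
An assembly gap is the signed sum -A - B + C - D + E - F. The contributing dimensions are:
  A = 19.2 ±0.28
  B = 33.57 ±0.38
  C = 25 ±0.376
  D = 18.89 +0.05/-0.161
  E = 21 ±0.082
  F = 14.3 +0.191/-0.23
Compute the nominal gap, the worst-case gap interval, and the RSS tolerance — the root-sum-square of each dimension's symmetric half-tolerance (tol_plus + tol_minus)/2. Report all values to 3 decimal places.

Stack each dimension's contribution:
  -A: nom -19.200 → Σnom=-19.200; wc +0.280/-0.280 → slack +0.280/-0.280; half-tol=0.280, Σhalf²=0.078400
  -B: nom -33.570 → Σnom=-52.770; wc +0.380/-0.380 → slack +0.660/-0.660; half-tol=0.380, Σhalf²=0.222800
  +C: nom +25.000 → Σnom=-27.770; wc +0.376/-0.376 → slack +1.036/-1.036; half-tol=0.376, Σhalf²=0.364176
  -D: nom -18.890 → Σnom=-46.660; wc +0.161/-0.050 → slack +1.197/-1.086; half-tol=0.106, Σhalf²=0.375306
  +E: nom +21.000 → Σnom=-25.660; wc +0.082/-0.082 → slack +1.279/-1.168; half-tol=0.082, Σhalf²=0.382030
  -F: nom -14.300 → Σnom=-39.960; wc +0.230/-0.191 → slack +1.509/-1.359; half-tol=0.211, Σhalf²=0.426341
Nominal = -39.960. Worst-case = [-39.960 - 1.359, -39.960 + 1.509] = [-41.319, -38.451]. RSS = √0.426341 = 0.653.

nominal=-39.960 wc=[-41.319,-38.451] rss=0.653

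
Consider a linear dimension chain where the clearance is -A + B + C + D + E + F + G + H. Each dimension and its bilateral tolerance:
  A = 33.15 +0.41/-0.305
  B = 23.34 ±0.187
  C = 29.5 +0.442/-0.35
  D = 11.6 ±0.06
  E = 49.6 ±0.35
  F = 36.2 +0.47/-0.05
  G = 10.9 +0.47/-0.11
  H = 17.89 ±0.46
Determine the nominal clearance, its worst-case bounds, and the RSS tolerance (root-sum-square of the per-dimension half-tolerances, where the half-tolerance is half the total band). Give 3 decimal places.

Stack each dimension's contribution:
  -A: nom -33.150 → Σnom=-33.150; wc +0.305/-0.410 → slack +0.305/-0.410; half-tol=0.357, Σhalf²=0.127806
  +B: nom +23.340 → Σnom=-9.810; wc +0.187/-0.187 → slack +0.492/-0.597; half-tol=0.187, Σhalf²=0.162775
  +C: nom +29.500 → Σnom=19.690; wc +0.442/-0.350 → slack +0.934/-0.947; half-tol=0.396, Σhalf²=0.319591
  +D: nom +11.600 → Σnom=31.290; wc +0.060/-0.060 → slack +0.994/-1.007; half-tol=0.060, Σhalf²=0.323191
  +E: nom +49.600 → Σnom=80.890; wc +0.350/-0.350 → slack +1.344/-1.357; half-tol=0.350, Σhalf²=0.445691
  +F: nom +36.200 → Σnom=117.090; wc +0.470/-0.050 → slack +1.814/-1.407; half-tol=0.260, Σhalf²=0.513291
  +G: nom +10.900 → Σnom=127.990; wc +0.470/-0.110 → slack +2.284/-1.517; half-tol=0.290, Σhalf²=0.597391
  +H: nom +17.890 → Σnom=145.880; wc +0.460/-0.460 → slack +2.744/-1.977; half-tol=0.460, Σhalf²=0.808991
Nominal = 145.880. Worst-case = [145.880 - 1.977, 145.880 + 2.744] = [143.903, 148.624]. RSS = √0.808991 = 0.899.

nominal=145.880 wc=[143.903,148.624] rss=0.899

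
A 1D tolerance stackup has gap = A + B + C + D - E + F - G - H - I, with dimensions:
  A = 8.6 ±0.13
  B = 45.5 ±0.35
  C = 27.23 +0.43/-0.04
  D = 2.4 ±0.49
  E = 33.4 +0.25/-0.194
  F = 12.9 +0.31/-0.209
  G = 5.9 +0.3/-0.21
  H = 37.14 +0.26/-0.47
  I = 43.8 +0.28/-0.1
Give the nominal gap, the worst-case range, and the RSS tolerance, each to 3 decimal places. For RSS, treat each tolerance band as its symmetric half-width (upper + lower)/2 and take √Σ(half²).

Stack each dimension's contribution:
  +A: nom +8.600 → Σnom=8.600; wc +0.130/-0.130 → slack +0.130/-0.130; half-tol=0.130, Σhalf²=0.016900
  +B: nom +45.500 → Σnom=54.100; wc +0.350/-0.350 → slack +0.480/-0.480; half-tol=0.350, Σhalf²=0.139400
  +C: nom +27.230 → Σnom=81.330; wc +0.430/-0.040 → slack +0.910/-0.520; half-tol=0.235, Σhalf²=0.194625
  +D: nom +2.400 → Σnom=83.730; wc +0.490/-0.490 → slack +1.400/-1.010; half-tol=0.490, Σhalf²=0.434725
  -E: nom -33.400 → Σnom=50.330; wc +0.194/-0.250 → slack +1.594/-1.260; half-tol=0.222, Σhalf²=0.484009
  +F: nom +12.900 → Σnom=63.230; wc +0.310/-0.209 → slack +1.904/-1.469; half-tol=0.260, Σhalf²=0.551349
  -G: nom -5.900 → Σnom=57.330; wc +0.210/-0.300 → slack +2.114/-1.769; half-tol=0.255, Σhalf²=0.616374
  -H: nom -37.140 → Σnom=20.190; wc +0.470/-0.260 → slack +2.584/-2.029; half-tol=0.365, Σhalf²=0.749599
  -I: nom -43.800 → Σnom=-23.610; wc +0.100/-0.280 → slack +2.684/-2.309; half-tol=0.190, Σhalf²=0.785699
Nominal = -23.610. Worst-case = [-23.610 - 2.309, -23.610 + 2.684] = [-25.919, -20.926]. RSS = √0.785699 = 0.886.

nominal=-23.610 wc=[-25.919,-20.926] rss=0.886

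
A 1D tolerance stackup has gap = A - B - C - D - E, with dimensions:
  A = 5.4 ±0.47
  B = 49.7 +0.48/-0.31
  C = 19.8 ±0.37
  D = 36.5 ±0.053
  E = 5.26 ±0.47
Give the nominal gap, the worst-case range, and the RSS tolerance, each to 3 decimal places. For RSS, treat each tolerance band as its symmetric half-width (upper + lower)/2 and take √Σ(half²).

nominal=-105.860 wc=[-107.703,-104.187] rss=0.859

Stack each dimension's contribution:
  +A: nom +5.400 → Σnom=5.400; wc +0.470/-0.470 → slack +0.470/-0.470; half-tol=0.470, Σhalf²=0.220900
  -B: nom -49.700 → Σnom=-44.300; wc +0.310/-0.480 → slack +0.780/-0.950; half-tol=0.395, Σhalf²=0.376925
  -C: nom -19.800 → Σnom=-64.100; wc +0.370/-0.370 → slack +1.150/-1.320; half-tol=0.370, Σhalf²=0.513825
  -D: nom -36.500 → Σnom=-100.600; wc +0.053/-0.053 → slack +1.203/-1.373; half-tol=0.053, Σhalf²=0.516634
  -E: nom -5.260 → Σnom=-105.860; wc +0.470/-0.470 → slack +1.673/-1.843; half-tol=0.470, Σhalf²=0.737534
Nominal = -105.860. Worst-case = [-105.860 - 1.843, -105.860 + 1.673] = [-107.703, -104.187]. RSS = √0.737534 = 0.859.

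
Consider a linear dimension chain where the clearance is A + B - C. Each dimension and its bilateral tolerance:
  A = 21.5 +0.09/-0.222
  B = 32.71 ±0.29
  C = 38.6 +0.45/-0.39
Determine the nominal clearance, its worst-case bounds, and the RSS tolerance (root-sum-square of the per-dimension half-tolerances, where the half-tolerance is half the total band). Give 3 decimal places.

nominal=15.610 wc=[14.648,16.380] rss=0.534

Stack each dimension's contribution:
  +A: nom +21.500 → Σnom=21.500; wc +0.090/-0.222 → slack +0.090/-0.222; half-tol=0.156, Σhalf²=0.024336
  +B: nom +32.710 → Σnom=54.210; wc +0.290/-0.290 → slack +0.380/-0.512; half-tol=0.290, Σhalf²=0.108436
  -C: nom -38.600 → Σnom=15.610; wc +0.390/-0.450 → slack +0.770/-0.962; half-tol=0.420, Σhalf²=0.284836
Nominal = 15.610. Worst-case = [15.610 - 0.962, 15.610 + 0.770] = [14.648, 16.380]. RSS = √0.284836 = 0.534.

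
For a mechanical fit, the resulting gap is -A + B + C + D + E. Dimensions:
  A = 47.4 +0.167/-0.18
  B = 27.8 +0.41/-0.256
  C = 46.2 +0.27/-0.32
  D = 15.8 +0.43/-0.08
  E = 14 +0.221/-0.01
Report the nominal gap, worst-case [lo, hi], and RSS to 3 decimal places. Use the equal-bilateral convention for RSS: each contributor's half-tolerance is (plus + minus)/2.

nominal=56.400 wc=[55.567,57.911] rss=0.554

Stack each dimension's contribution:
  -A: nom -47.400 → Σnom=-47.400; wc +0.180/-0.167 → slack +0.180/-0.167; half-tol=0.173, Σhalf²=0.030102
  +B: nom +27.800 → Σnom=-19.600; wc +0.410/-0.256 → slack +0.590/-0.423; half-tol=0.333, Σhalf²=0.140991
  +C: nom +46.200 → Σnom=26.600; wc +0.270/-0.320 → slack +0.860/-0.743; half-tol=0.295, Σhalf²=0.228016
  +D: nom +15.800 → Σnom=42.400; wc +0.430/-0.080 → slack +1.290/-0.823; half-tol=0.255, Σhalf²=0.293041
  +E: nom +14.000 → Σnom=56.400; wc +0.221/-0.010 → slack +1.511/-0.833; half-tol=0.116, Σhalf²=0.306381
Nominal = 56.400. Worst-case = [56.400 - 0.833, 56.400 + 1.511] = [55.567, 57.911]. RSS = √0.306381 = 0.554.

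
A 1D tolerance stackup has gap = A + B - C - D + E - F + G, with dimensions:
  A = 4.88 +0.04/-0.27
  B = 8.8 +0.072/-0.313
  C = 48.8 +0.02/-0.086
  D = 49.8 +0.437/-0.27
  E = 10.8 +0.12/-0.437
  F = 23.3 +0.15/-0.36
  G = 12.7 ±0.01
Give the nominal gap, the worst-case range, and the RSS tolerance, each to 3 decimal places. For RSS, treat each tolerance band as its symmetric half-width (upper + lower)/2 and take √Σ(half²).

nominal=-84.720 wc=[-86.357,-83.762] rss=0.576

Stack each dimension's contribution:
  +A: nom +4.880 → Σnom=4.880; wc +0.040/-0.270 → slack +0.040/-0.270; half-tol=0.155, Σhalf²=0.024025
  +B: nom +8.800 → Σnom=13.680; wc +0.072/-0.313 → slack +0.112/-0.583; half-tol=0.193, Σhalf²=0.061081
  -C: nom -48.800 → Σnom=-35.120; wc +0.086/-0.020 → slack +0.198/-0.603; half-tol=0.053, Σhalf²=0.063890
  -D: nom -49.800 → Σnom=-84.920; wc +0.270/-0.437 → slack +0.468/-1.040; half-tol=0.354, Σhalf²=0.188853
  +E: nom +10.800 → Σnom=-74.120; wc +0.120/-0.437 → slack +0.588/-1.477; half-tol=0.278, Σhalf²=0.266415
  -F: nom -23.300 → Σnom=-97.420; wc +0.360/-0.150 → slack +0.948/-1.627; half-tol=0.255, Σhalf²=0.331440
  +G: nom +12.700 → Σnom=-84.720; wc +0.010/-0.010 → slack +0.958/-1.637; half-tol=0.010, Σhalf²=0.331540
Nominal = -84.720. Worst-case = [-84.720 - 1.637, -84.720 + 0.958] = [-86.357, -83.762]. RSS = √0.331540 = 0.576.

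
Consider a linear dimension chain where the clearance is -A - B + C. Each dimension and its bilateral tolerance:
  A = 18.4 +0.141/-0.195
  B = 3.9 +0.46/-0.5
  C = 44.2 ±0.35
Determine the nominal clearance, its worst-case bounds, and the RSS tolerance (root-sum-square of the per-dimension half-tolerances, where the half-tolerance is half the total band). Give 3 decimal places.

Stack each dimension's contribution:
  -A: nom -18.400 → Σnom=-18.400; wc +0.195/-0.141 → slack +0.195/-0.141; half-tol=0.168, Σhalf²=0.028224
  -B: nom -3.900 → Σnom=-22.300; wc +0.500/-0.460 → slack +0.695/-0.601; half-tol=0.480, Σhalf²=0.258624
  +C: nom +44.200 → Σnom=21.900; wc +0.350/-0.350 → slack +1.045/-0.951; half-tol=0.350, Σhalf²=0.381124
Nominal = 21.900. Worst-case = [21.900 - 0.951, 21.900 + 1.045] = [20.949, 22.945]. RSS = √0.381124 = 0.617.

nominal=21.900 wc=[20.949,22.945] rss=0.617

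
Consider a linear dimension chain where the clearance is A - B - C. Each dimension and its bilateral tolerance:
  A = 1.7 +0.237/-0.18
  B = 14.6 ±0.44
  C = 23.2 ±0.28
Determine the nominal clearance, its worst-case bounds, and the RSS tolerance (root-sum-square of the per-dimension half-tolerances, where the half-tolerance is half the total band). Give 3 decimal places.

Stack each dimension's contribution:
  +A: nom +1.700 → Σnom=1.700; wc +0.237/-0.180 → slack +0.237/-0.180; half-tol=0.208, Σhalf²=0.043472
  -B: nom -14.600 → Σnom=-12.900; wc +0.440/-0.440 → slack +0.677/-0.620; half-tol=0.440, Σhalf²=0.237072
  -C: nom -23.200 → Σnom=-36.100; wc +0.280/-0.280 → slack +0.957/-0.900; half-tol=0.280, Σhalf²=0.315472
Nominal = -36.100. Worst-case = [-36.100 - 0.900, -36.100 + 0.957] = [-37.000, -35.143]. RSS = √0.315472 = 0.562.

nominal=-36.100 wc=[-37.000,-35.143] rss=0.562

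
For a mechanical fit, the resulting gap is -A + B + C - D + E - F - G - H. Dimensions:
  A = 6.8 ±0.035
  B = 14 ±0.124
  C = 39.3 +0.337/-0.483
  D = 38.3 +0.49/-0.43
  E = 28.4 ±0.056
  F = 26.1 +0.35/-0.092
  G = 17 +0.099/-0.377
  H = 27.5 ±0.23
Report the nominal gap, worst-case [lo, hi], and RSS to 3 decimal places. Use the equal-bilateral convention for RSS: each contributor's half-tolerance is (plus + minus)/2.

Stack each dimension's contribution:
  -A: nom -6.800 → Σnom=-6.800; wc +0.035/-0.035 → slack +0.035/-0.035; half-tol=0.035, Σhalf²=0.001225
  +B: nom +14.000 → Σnom=7.200; wc +0.124/-0.124 → slack +0.159/-0.159; half-tol=0.124, Σhalf²=0.016601
  +C: nom +39.300 → Σnom=46.500; wc +0.337/-0.483 → slack +0.496/-0.642; half-tol=0.410, Σhalf²=0.184701
  -D: nom -38.300 → Σnom=8.200; wc +0.430/-0.490 → slack +0.926/-1.132; half-tol=0.460, Σhalf²=0.396301
  +E: nom +28.400 → Σnom=36.600; wc +0.056/-0.056 → slack +0.982/-1.188; half-tol=0.056, Σhalf²=0.399437
  -F: nom -26.100 → Σnom=10.500; wc +0.092/-0.350 → slack +1.074/-1.538; half-tol=0.221, Σhalf²=0.448278
  -G: nom -17.000 → Σnom=-6.500; wc +0.377/-0.099 → slack +1.451/-1.637; half-tol=0.238, Σhalf²=0.504922
  -H: nom -27.500 → Σnom=-34.000; wc +0.230/-0.230 → slack +1.681/-1.867; half-tol=0.230, Σhalf²=0.557822
Nominal = -34.000. Worst-case = [-34.000 - 1.867, -34.000 + 1.681] = [-35.867, -32.319]. RSS = √0.557822 = 0.747.

nominal=-34.000 wc=[-35.867,-32.319] rss=0.747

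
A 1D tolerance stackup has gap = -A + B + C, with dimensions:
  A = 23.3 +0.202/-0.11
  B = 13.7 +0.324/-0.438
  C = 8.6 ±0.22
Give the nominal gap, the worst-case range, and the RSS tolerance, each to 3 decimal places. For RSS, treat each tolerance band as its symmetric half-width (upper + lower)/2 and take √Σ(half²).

Stack each dimension's contribution:
  -A: nom -23.300 → Σnom=-23.300; wc +0.110/-0.202 → slack +0.110/-0.202; half-tol=0.156, Σhalf²=0.024336
  +B: nom +13.700 → Σnom=-9.600; wc +0.324/-0.438 → slack +0.434/-0.640; half-tol=0.381, Σhalf²=0.169497
  +C: nom +8.600 → Σnom=-1.000; wc +0.220/-0.220 → slack +0.654/-0.860; half-tol=0.220, Σhalf²=0.217897
Nominal = -1.000. Worst-case = [-1.000 - 0.860, -1.000 + 0.654] = [-1.860, -0.346]. RSS = √0.217897 = 0.467.

nominal=-1.000 wc=[-1.860,-0.346] rss=0.467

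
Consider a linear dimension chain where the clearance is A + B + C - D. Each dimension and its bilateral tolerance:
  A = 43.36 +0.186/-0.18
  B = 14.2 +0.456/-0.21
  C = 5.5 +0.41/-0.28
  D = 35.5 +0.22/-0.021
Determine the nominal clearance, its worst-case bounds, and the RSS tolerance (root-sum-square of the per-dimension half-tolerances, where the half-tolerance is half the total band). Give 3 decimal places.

nominal=27.560 wc=[26.670,28.633] rss=0.527

Stack each dimension's contribution:
  +A: nom +43.360 → Σnom=43.360; wc +0.186/-0.180 → slack +0.186/-0.180; half-tol=0.183, Σhalf²=0.033489
  +B: nom +14.200 → Σnom=57.560; wc +0.456/-0.210 → slack +0.642/-0.390; half-tol=0.333, Σhalf²=0.144378
  +C: nom +5.500 → Σnom=63.060; wc +0.410/-0.280 → slack +1.052/-0.670; half-tol=0.345, Σhalf²=0.263403
  -D: nom -35.500 → Σnom=27.560; wc +0.021/-0.220 → slack +1.073/-0.890; half-tol=0.120, Σhalf²=0.277923
Nominal = 27.560. Worst-case = [27.560 - 0.890, 27.560 + 1.073] = [26.670, 28.633]. RSS = √0.277923 = 0.527.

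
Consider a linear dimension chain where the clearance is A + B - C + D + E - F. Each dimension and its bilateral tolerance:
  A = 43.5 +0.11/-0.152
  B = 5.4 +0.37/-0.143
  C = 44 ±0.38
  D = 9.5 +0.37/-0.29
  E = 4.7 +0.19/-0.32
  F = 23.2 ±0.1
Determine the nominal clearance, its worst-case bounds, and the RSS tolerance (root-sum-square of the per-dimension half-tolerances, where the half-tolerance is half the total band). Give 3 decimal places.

nominal=-4.100 wc=[-5.485,-2.580] rss=0.641

Stack each dimension's contribution:
  +A: nom +43.500 → Σnom=43.500; wc +0.110/-0.152 → slack +0.110/-0.152; half-tol=0.131, Σhalf²=0.017161
  +B: nom +5.400 → Σnom=48.900; wc +0.370/-0.143 → slack +0.480/-0.295; half-tol=0.257, Σhalf²=0.082953
  -C: nom -44.000 → Σnom=4.900; wc +0.380/-0.380 → slack +0.860/-0.675; half-tol=0.380, Σhalf²=0.227353
  +D: nom +9.500 → Σnom=14.400; wc +0.370/-0.290 → slack +1.230/-0.965; half-tol=0.330, Σhalf²=0.336253
  +E: nom +4.700 → Σnom=19.100; wc +0.190/-0.320 → slack +1.420/-1.285; half-tol=0.255, Σhalf²=0.401278
  -F: nom -23.200 → Σnom=-4.100; wc +0.100/-0.100 → slack +1.520/-1.385; half-tol=0.100, Σhalf²=0.411278
Nominal = -4.100. Worst-case = [-4.100 - 1.385, -4.100 + 1.520] = [-5.485, -2.580]. RSS = √0.411278 = 0.641.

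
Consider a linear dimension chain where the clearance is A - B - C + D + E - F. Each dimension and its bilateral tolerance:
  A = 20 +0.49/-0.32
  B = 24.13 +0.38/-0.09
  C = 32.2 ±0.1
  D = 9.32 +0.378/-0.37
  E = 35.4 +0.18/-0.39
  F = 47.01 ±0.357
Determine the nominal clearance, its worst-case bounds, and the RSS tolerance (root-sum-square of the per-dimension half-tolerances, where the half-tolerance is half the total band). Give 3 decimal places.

nominal=-38.620 wc=[-40.537,-37.025] rss=0.760

Stack each dimension's contribution:
  +A: nom +20.000 → Σnom=20.000; wc +0.490/-0.320 → slack +0.490/-0.320; half-tol=0.405, Σhalf²=0.164025
  -B: nom -24.130 → Σnom=-4.130; wc +0.090/-0.380 → slack +0.580/-0.700; half-tol=0.235, Σhalf²=0.219250
  -C: nom -32.200 → Σnom=-36.330; wc +0.100/-0.100 → slack +0.680/-0.800; half-tol=0.100, Σhalf²=0.229250
  +D: nom +9.320 → Σnom=-27.010; wc +0.378/-0.370 → slack +1.058/-1.170; half-tol=0.374, Σhalf²=0.369126
  +E: nom +35.400 → Σnom=8.390; wc +0.180/-0.390 → slack +1.238/-1.560; half-tol=0.285, Σhalf²=0.450351
  -F: nom -47.010 → Σnom=-38.620; wc +0.357/-0.357 → slack +1.595/-1.917; half-tol=0.357, Σhalf²=0.577800
Nominal = -38.620. Worst-case = [-38.620 - 1.917, -38.620 + 1.595] = [-40.537, -37.025]. RSS = √0.577800 = 0.760.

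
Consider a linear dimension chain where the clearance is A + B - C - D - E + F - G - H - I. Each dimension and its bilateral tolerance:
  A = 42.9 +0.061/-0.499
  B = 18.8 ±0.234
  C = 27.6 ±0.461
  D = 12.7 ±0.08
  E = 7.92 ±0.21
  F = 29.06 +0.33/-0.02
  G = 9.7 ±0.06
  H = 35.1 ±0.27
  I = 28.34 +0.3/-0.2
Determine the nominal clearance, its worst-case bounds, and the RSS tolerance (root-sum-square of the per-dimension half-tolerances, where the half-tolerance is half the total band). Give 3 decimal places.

Stack each dimension's contribution:
  +A: nom +42.900 → Σnom=42.900; wc +0.061/-0.499 → slack +0.061/-0.499; half-tol=0.280, Σhalf²=0.078400
  +B: nom +18.800 → Σnom=61.700; wc +0.234/-0.234 → slack +0.295/-0.733; half-tol=0.234, Σhalf²=0.133156
  -C: nom -27.600 → Σnom=34.100; wc +0.461/-0.461 → slack +0.756/-1.194; half-tol=0.461, Σhalf²=0.345677
  -D: nom -12.700 → Σnom=21.400; wc +0.080/-0.080 → slack +0.836/-1.274; half-tol=0.080, Σhalf²=0.352077
  -E: nom -7.920 → Σnom=13.480; wc +0.210/-0.210 → slack +1.046/-1.484; half-tol=0.210, Σhalf²=0.396177
  +F: nom +29.060 → Σnom=42.540; wc +0.330/-0.020 → slack +1.376/-1.504; half-tol=0.175, Σhalf²=0.426802
  -G: nom -9.700 → Σnom=32.840; wc +0.060/-0.060 → slack +1.436/-1.564; half-tol=0.060, Σhalf²=0.430402
  -H: nom -35.100 → Σnom=-2.260; wc +0.270/-0.270 → slack +1.706/-1.834; half-tol=0.270, Σhalf²=0.503302
  -I: nom -28.340 → Σnom=-30.600; wc +0.200/-0.300 → slack +1.906/-2.134; half-tol=0.250, Σhalf²=0.565802
Nominal = -30.600. Worst-case = [-30.600 - 2.134, -30.600 + 1.906] = [-32.734, -28.694]. RSS = √0.565802 = 0.752.

nominal=-30.600 wc=[-32.734,-28.694] rss=0.752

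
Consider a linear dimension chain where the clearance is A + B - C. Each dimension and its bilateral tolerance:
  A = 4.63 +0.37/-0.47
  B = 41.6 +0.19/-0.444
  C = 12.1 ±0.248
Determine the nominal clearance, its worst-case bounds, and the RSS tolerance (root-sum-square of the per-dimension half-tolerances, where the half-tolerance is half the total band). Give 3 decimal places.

Stack each dimension's contribution:
  +A: nom +4.630 → Σnom=4.630; wc +0.370/-0.470 → slack +0.370/-0.470; half-tol=0.420, Σhalf²=0.176400
  +B: nom +41.600 → Σnom=46.230; wc +0.190/-0.444 → slack +0.560/-0.914; half-tol=0.317, Σhalf²=0.276889
  -C: nom -12.100 → Σnom=34.130; wc +0.248/-0.248 → slack +0.808/-1.162; half-tol=0.248, Σhalf²=0.338393
Nominal = 34.130. Worst-case = [34.130 - 1.162, 34.130 + 0.808] = [32.968, 34.938]. RSS = √0.338393 = 0.582.

nominal=34.130 wc=[32.968,34.938] rss=0.582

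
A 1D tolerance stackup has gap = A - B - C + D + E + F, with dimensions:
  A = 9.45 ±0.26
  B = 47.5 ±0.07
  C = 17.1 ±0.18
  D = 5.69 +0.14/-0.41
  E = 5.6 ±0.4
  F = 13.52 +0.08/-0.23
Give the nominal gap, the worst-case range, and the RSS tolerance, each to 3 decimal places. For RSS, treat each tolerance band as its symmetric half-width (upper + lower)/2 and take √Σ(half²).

nominal=-30.340 wc=[-31.890,-29.210] rss=0.604

Stack each dimension's contribution:
  +A: nom +9.450 → Σnom=9.450; wc +0.260/-0.260 → slack +0.260/-0.260; half-tol=0.260, Σhalf²=0.067600
  -B: nom -47.500 → Σnom=-38.050; wc +0.070/-0.070 → slack +0.330/-0.330; half-tol=0.070, Σhalf²=0.072500
  -C: nom -17.100 → Σnom=-55.150; wc +0.180/-0.180 → slack +0.510/-0.510; half-tol=0.180, Σhalf²=0.104900
  +D: nom +5.690 → Σnom=-49.460; wc +0.140/-0.410 → slack +0.650/-0.920; half-tol=0.275, Σhalf²=0.180525
  +E: nom +5.600 → Σnom=-43.860; wc +0.400/-0.400 → slack +1.050/-1.320; half-tol=0.400, Σhalf²=0.340525
  +F: nom +13.520 → Σnom=-30.340; wc +0.080/-0.230 → slack +1.130/-1.550; half-tol=0.155, Σhalf²=0.364550
Nominal = -30.340. Worst-case = [-30.340 - 1.550, -30.340 + 1.130] = [-31.890, -29.210]. RSS = √0.364550 = 0.604.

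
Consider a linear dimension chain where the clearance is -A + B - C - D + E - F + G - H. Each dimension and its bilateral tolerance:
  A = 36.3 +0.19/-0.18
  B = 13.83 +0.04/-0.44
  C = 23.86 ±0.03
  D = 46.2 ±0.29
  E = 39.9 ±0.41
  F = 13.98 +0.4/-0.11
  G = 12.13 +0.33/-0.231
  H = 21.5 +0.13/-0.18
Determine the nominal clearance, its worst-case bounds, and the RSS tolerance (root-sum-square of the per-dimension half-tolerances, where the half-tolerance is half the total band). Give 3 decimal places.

nominal=-75.980 wc=[-78.101,-74.410] rss=0.716

Stack each dimension's contribution:
  -A: nom -36.300 → Σnom=-36.300; wc +0.180/-0.190 → slack +0.180/-0.190; half-tol=0.185, Σhalf²=0.034225
  +B: nom +13.830 → Σnom=-22.470; wc +0.040/-0.440 → slack +0.220/-0.630; half-tol=0.240, Σhalf²=0.091825
  -C: nom -23.860 → Σnom=-46.330; wc +0.030/-0.030 → slack +0.250/-0.660; half-tol=0.030, Σhalf²=0.092725
  -D: nom -46.200 → Σnom=-92.530; wc +0.290/-0.290 → slack +0.540/-0.950; half-tol=0.290, Σhalf²=0.176825
  +E: nom +39.900 → Σnom=-52.630; wc +0.410/-0.410 → slack +0.950/-1.360; half-tol=0.410, Σhalf²=0.344925
  -F: nom -13.980 → Σnom=-66.610; wc +0.110/-0.400 → slack +1.060/-1.760; half-tol=0.255, Σhalf²=0.409950
  +G: nom +12.130 → Σnom=-54.480; wc +0.330/-0.231 → slack +1.390/-1.991; half-tol=0.281, Σhalf²=0.488630
  -H: nom -21.500 → Σnom=-75.980; wc +0.180/-0.130 → slack +1.570/-2.121; half-tol=0.155, Σhalf²=0.512655
Nominal = -75.980. Worst-case = [-75.980 - 2.121, -75.980 + 1.570] = [-78.101, -74.410]. RSS = √0.512655 = 0.716.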